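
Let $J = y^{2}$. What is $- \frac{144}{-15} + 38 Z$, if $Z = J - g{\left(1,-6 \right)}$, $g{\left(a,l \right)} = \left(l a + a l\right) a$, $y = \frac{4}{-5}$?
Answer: $\frac{12248}{25} \approx 489.92$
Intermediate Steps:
$y = - \frac{4}{5}$ ($y = 4 \left(- \frac{1}{5}\right) = - \frac{4}{5} \approx -0.8$)
$g{\left(a,l \right)} = 2 l a^{2}$ ($g{\left(a,l \right)} = \left(a l + a l\right) a = 2 a l a = 2 l a^{2}$)
$J = \frac{16}{25}$ ($J = \left(- \frac{4}{5}\right)^{2} = \frac{16}{25} \approx 0.64$)
$Z = \frac{316}{25}$ ($Z = \frac{16}{25} - 2 \left(-6\right) 1^{2} = \frac{16}{25} - 2 \left(-6\right) 1 = \frac{16}{25} - -12 = \frac{16}{25} + 12 = \frac{316}{25} \approx 12.64$)
$- \frac{144}{-15} + 38 Z = - \frac{144}{-15} + 38 \cdot \frac{316}{25} = \left(-144\right) \left(- \frac{1}{15}\right) + \frac{12008}{25} = \frac{48}{5} + \frac{12008}{25} = \frac{12248}{25}$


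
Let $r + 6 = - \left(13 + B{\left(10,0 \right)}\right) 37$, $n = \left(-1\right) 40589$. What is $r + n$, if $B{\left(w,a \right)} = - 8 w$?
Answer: $-38116$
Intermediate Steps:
$n = -40589$
$r = 2473$ ($r = -6 - \left(13 - 80\right) 37 = -6 - \left(-67\right) 37 = -6 - -2479 = -6 + 2479 = 2473$)
$r + n = 2473 - 40589 = -38116$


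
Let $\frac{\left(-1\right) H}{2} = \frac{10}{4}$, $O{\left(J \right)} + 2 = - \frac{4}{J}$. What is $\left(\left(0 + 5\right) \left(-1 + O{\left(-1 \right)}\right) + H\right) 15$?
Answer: $0$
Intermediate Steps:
$O{\left(J \right)} = -2 - \frac{4}{J}$
$H = -5$ ($H = - 2 \cdot \frac{10}{4} = - 2 \cdot 10 \cdot \frac{1}{4} = \left(-2\right) \frac{5}{2} = -5$)
$\left(\left(0 + 5\right) \left(-1 + O{\left(-1 \right)}\right) + H\right) 15 = \left(\left(0 + 5\right) \left(-1 - \left(2 + \frac{4}{-1}\right)\right) - 5\right) 15 = \left(5 \left(-1 - -2\right) - 5\right) 15 = \left(5 \left(-1 + \left(-2 + 4\right)\right) - 5\right) 15 = \left(5 \left(-1 + 2\right) - 5\right) 15 = \left(5 \cdot 1 - 5\right) 15 = \left(5 - 5\right) 15 = 0 \cdot 15 = 0$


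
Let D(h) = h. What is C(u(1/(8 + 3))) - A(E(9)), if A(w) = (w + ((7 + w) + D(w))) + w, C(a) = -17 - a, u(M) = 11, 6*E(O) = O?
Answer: -41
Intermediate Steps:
E(O) = O/6
A(w) = 7 + 4*w (A(w) = (w + ((7 + w) + w)) + w = (w + (7 + 2*w)) + w = (7 + 3*w) + w = 7 + 4*w)
C(u(1/(8 + 3))) - A(E(9)) = (-17 - 1*11) - (7 + 4*((⅙)*9)) = (-17 - 11) - (7 + 4*(3/2)) = -28 - (7 + 6) = -28 - 1*13 = -28 - 13 = -41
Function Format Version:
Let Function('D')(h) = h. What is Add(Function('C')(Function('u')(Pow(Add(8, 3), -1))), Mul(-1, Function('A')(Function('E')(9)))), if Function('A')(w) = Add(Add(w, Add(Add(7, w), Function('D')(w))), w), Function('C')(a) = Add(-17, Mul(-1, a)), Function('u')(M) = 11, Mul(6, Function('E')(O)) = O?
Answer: -41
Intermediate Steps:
Function('E')(O) = Mul(Rational(1, 6), O)
Function('A')(w) = Add(7, Mul(4, w)) (Function('A')(w) = Add(Add(w, Add(Add(7, w), w)), w) = Add(Add(w, Add(7, Mul(2, w))), w) = Add(Add(7, Mul(3, w)), w) = Add(7, Mul(4, w)))
Add(Function('C')(Function('u')(Pow(Add(8, 3), -1))), Mul(-1, Function('A')(Function('E')(9)))) = Add(Add(-17, Mul(-1, 11)), Mul(-1, Add(7, Mul(4, Mul(Rational(1, 6), 9))))) = Add(Add(-17, -11), Mul(-1, Add(7, Mul(4, Rational(3, 2))))) = Add(-28, Mul(-1, Add(7, 6))) = Add(-28, Mul(-1, 13)) = Add(-28, -13) = -41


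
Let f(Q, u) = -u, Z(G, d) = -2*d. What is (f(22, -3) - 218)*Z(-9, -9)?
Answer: -3870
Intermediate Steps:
(f(22, -3) - 218)*Z(-9, -9) = (-1*(-3) - 218)*(-2*(-9)) = (3 - 218)*18 = -215*18 = -3870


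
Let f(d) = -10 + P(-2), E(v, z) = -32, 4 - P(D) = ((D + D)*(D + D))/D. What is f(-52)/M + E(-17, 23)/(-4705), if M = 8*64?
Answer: 12897/1204480 ≈ 0.010708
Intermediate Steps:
P(D) = 4 - 4*D (P(D) = 4 - (D + D)*(D + D)/D = 4 - (2*D)*(2*D)/D = 4 - 4*D²/D = 4 - 4*D)
f(d) = 2 (f(d) = -10 + (4 - 4*(-2)) = -10 + (4 + 8) = -10 + 12 = 2)
M = 512
f(-52)/M + E(-17, 23)/(-4705) = 2/512 - 32/(-4705) = 2*(1/512) - 32*(-1/4705) = 1/256 + 32/4705 = 12897/1204480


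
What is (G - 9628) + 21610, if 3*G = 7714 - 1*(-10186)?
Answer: 53846/3 ≈ 17949.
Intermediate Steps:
G = 17900/3 (G = (7714 - 1*(-10186))/3 = (7714 + 10186)/3 = (1/3)*17900 = 17900/3 ≈ 5966.7)
(G - 9628) + 21610 = (17900/3 - 9628) + 21610 = -10984/3 + 21610 = 53846/3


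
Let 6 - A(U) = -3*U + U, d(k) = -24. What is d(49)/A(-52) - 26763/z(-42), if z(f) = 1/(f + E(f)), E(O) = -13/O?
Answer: 109344721/98 ≈ 1.1158e+6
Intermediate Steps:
z(f) = 1/(f - 13/f)
A(U) = 6 + 2*U (A(U) = 6 - (-3*U + U) = 6 - (-2)*U = 6 + 2*U)
d(49)/A(-52) - 26763/z(-42) = -24/(6 + 2*(-52)) - 26763/((-42/(-13 + (-42)²))) = -24/(6 - 104) - 26763/((-42/(-13 + 1764))) = -24/(-98) - 26763/((-42/1751)) = -24*(-1/98) - 26763/((-42*1/1751)) = 12/49 - 26763/(-42/1751) = 12/49 - 26763*(-1751/42) = 12/49 + 15620671/14 = 109344721/98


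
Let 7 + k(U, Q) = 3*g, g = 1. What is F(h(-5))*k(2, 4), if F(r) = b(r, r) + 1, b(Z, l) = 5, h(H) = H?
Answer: -24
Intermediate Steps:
k(U, Q) = -4 (k(U, Q) = -7 + 3*1 = -7 + 3 = -4)
F(r) = 6 (F(r) = 5 + 1 = 6)
F(h(-5))*k(2, 4) = 6*(-4) = -24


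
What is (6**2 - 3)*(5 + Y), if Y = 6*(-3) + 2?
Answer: -363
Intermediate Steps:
Y = -16 (Y = -18 + 2 = -16)
(6**2 - 3)*(5 + Y) = (6**2 - 3)*(5 - 16) = (36 - 3)*(-11) = 33*(-11) = -363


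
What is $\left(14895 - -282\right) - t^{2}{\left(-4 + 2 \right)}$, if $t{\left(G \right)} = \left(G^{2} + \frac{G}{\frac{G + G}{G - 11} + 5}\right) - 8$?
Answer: $\frac{72166493}{4761} \approx 15158.0$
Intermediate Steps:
$t{\left(G \right)} = -8 + G^{2} + \frac{G}{5 + \frac{2 G}{-11 + G}}$ ($t{\left(G \right)} = \left(G^{2} + \frac{G}{\frac{2 G}{-11 + G} + 5}\right) - 8 = \left(G^{2} + \frac{G}{5 + \frac{2 G}{-11 + G}}\right) - 8 = -8 + G^{2} + \frac{G}{5 + \frac{2 G}{-11 + G}}$)
$\left(14895 - -282\right) - t^{2}{\left(-4 + 2 \right)} = \left(14895 - -282\right) - \left(\frac{440 - 67 \left(-4 + 2\right) - 54 \left(-4 + 2\right)^{2} + 7 \left(-4 + 2\right)^{3}}{-55 + 7 \left(-4 + 2\right)}\right)^{2} = \left(14895 + 282\right) - \left(\frac{440 - -134 - 54 \left(-2\right)^{2} + 7 \left(-2\right)^{3}}{-55 + 7 \left(-2\right)}\right)^{2} = 15177 - \left(\frac{440 + 134 - 216 + 7 \left(-8\right)}{-55 - 14}\right)^{2} = 15177 - \left(\frac{440 + 134 - 216 - 56}{-69}\right)^{2} = 15177 - \left(\left(- \frac{1}{69}\right) 302\right)^{2} = 15177 - \left(- \frac{302}{69}\right)^{2} = 15177 - \frac{91204}{4761} = \frac{72166493}{4761}$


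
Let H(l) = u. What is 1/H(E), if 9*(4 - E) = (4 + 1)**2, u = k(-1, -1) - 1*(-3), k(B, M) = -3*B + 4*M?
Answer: 1/2 ≈ 0.50000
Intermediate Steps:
u = 2 (u = (-3*(-1) + 4*(-1)) - 1*(-3) = (3 - 4) + 3 = -1 + 3 = 2)
E = 11/9 (E = 4 - (4 + 1)**2/9 = 4 - 1/9*5**2 = 4 - 1/9*25 = 4 - 25/9 = 11/9 ≈ 1.2222)
H(l) = 2
1/H(E) = 1/2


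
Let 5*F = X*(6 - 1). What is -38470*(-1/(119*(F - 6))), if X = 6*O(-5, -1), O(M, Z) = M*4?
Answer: -19235/7497 ≈ -2.5657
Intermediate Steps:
O(M, Z) = 4*M
X = -120 (X = 6*(4*(-5)) = 6*(-20) = -120)
F = -120 (F = (-120*(6 - 1))/5 = (-120*5)/5 = (⅕)*(-600) = -120)
-38470*(-1/(119*(F - 6))) = -38470*(-1/(119*(-120 - 6))) = -38470/((-119*(-126))) = -38470/14994 = -38470*1/14994 = -19235/7497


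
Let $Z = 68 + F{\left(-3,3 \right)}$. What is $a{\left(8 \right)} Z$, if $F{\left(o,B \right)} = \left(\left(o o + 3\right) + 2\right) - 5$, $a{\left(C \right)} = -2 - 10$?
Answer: $-924$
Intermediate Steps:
$a{\left(C \right)} = -12$ ($a{\left(C \right)} = -2 - 10 = -12$)
$F{\left(o,B \right)} = o^{2}$ ($F{\left(o,B \right)} = \left(\left(o^{2} + 3\right) + 2\right) - 5 = \left(\left(3 + o^{2}\right) + 2\right) - 5 = \left(5 + o^{2}\right) - 5 = o^{2}$)
$Z = 77$ ($Z = 68 + \left(-3\right)^{2} = 68 + 9 = 77$)
$a{\left(8 \right)} Z = \left(-12\right) 77 = -924$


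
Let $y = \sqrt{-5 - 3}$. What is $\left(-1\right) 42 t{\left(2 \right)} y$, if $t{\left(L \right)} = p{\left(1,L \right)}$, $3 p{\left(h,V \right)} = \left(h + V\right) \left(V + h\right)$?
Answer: $- 252 i \sqrt{2} \approx - 356.38 i$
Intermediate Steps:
$y = 2 i \sqrt{2}$ ($y = \sqrt{-8} = 2 i \sqrt{2} \approx 2.8284 i$)
$p{\left(h,V \right)} = \frac{\left(V + h\right)^{2}}{3}$ ($p{\left(h,V \right)} = \frac{\left(h + V\right) \left(V + h\right)}{3} = \frac{\left(V + h\right) \left(V + h\right)}{3} = \frac{\left(V + h\right)^{2}}{3}$)
$t{\left(L \right)} = \frac{\left(1 + L\right)^{2}}{3}$ ($t{\left(L \right)} = \frac{\left(L + 1\right)^{2}}{3} = \frac{\left(1 + L\right)^{2}}{3}$)
$\left(-1\right) 42 t{\left(2 \right)} y = \left(-1\right) 42 \frac{\left(1 + 2\right)^{2}}{3} \cdot 2 i \sqrt{2} = - 42 \frac{3^{2}}{3} \cdot 2 i \sqrt{2} = - 42 \cdot \frac{1}{3} \cdot 9 \cdot 2 i \sqrt{2} = \left(-42\right) 3 \cdot 2 i \sqrt{2} = - 126 \cdot 2 i \sqrt{2} = - 252 i \sqrt{2}$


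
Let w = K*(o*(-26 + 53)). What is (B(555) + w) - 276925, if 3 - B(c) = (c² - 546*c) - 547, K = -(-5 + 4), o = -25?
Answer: -282045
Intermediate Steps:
K = 1 (K = -1*(-1) = 1)
w = -675 (w = 1*(-25*(-26 + 53)) = 1*(-25*27) = 1*(-675) = -675)
B(c) = 550 - c² + 546*c (B(c) = 3 - ((c² - 546*c) - 547) = 3 - (-547 + c² - 546*c) = 3 + (547 - c² + 546*c) = 550 - c² + 546*c)
(B(555) + w) - 276925 = ((550 - 1*555² + 546*555) - 675) - 276925 = ((550 - 1*308025 + 303030) - 675) - 276925 = ((550 - 308025 + 303030) - 675) - 276925 = (-4445 - 675) - 276925 = -5120 - 276925 = -282045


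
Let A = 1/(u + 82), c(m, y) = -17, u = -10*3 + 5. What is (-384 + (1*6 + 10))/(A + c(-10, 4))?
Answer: 2622/121 ≈ 21.669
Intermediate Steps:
u = -25 (u = -30 + 5 = -25)
A = 1/57 (A = 1/(-25 + 82) = 1/57 ≈ 0.017544)
(-384 + (1*6 + 10))/(A + c(-10, 4)) = (-384 + (1*6 + 10))/(1/57 - 17) = (-384 + (6 + 10))/(-968/57) = (-384 + 16)*(-57/968) = -368*(-57/968) = 2622/121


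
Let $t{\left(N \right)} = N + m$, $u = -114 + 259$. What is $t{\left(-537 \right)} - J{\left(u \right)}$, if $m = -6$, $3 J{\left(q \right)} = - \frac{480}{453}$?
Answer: $- \frac{245819}{453} \approx -542.65$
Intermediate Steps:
$u = 145$
$J{\left(q \right)} = - \frac{160}{453}$ ($J{\left(q \right)} = \frac{\left(-480\right) \frac{1}{453}}{3} = \frac{1}{3} \left(- \frac{160}{151}\right) = - \frac{160}{453}$)
$t{\left(N \right)} = -6 + N$ ($t{\left(N \right)} = N - 6 = -6 + N$)
$t{\left(-537 \right)} - J{\left(u \right)} = \left(-6 - 537\right) - - \frac{160}{453} = -543 + \frac{160}{453} = - \frac{245819}{453}$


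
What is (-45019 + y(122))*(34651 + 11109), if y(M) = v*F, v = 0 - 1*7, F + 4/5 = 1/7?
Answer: -2059858944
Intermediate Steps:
F = -23/35 (F = -4/5 + 1/7 = -23/35 ≈ -0.65714)
v = -7 (v = 0 - 7 = -7)
y(M) = 23/5 (y(M) = -7*(-23/35) = 23/5)
(-45019 + y(122))*(34651 + 11109) = (-45019 + 23/5)*(34651 + 11109) = -225072/5*45760 = -2059858944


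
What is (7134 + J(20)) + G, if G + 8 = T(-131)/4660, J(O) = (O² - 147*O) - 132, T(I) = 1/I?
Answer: 2718988839/610460 ≈ 4454.0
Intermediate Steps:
J(O) = -132 + O² - 147*O
G = -4883681/610460 (G = -8 + 1/(-131*4660) = -8 - 1/131*1/4660 = -8 - 1/610460 = -4883681/610460 ≈ -8.0000)
(7134 + J(20)) + G = (7134 + (-132 + 20² - 147*20)) - 4883681/610460 = (7134 + (-132 + 400 - 2940)) - 4883681/610460 = (7134 - 2672) - 4883681/610460 = 4462 - 4883681/610460 = 2718988839/610460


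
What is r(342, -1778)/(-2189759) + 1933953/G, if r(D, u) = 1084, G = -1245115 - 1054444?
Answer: -4237383709283/5035480016281 ≈ -0.84151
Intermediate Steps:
G = -2299559
r(342, -1778)/(-2189759) + 1933953/G = 1084/(-2189759) + 1933953/(-2299559) = 1084*(-1/2189759) + 1933953*(-1/2299559) = -1084/2189759 - 1933953/2299559 = -4237383709283/5035480016281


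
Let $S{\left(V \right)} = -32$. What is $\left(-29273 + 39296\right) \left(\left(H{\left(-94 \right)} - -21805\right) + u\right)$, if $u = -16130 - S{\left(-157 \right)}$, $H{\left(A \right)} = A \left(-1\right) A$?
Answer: $-31361967$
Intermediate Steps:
$H{\left(A \right)} = - A^{2}$ ($H{\left(A \right)} = - A A = - A^{2}$)
$u = -16098$ ($u = -16130 - -32 = -16130 + 32 = -16098$)
$\left(-29273 + 39296\right) \left(\left(H{\left(-94 \right)} - -21805\right) + u\right) = \left(-29273 + 39296\right) \left(\left(- \left(-94\right)^{2} - -21805\right) - 16098\right) = 10023 \left(\left(\left(-1\right) 8836 + 21805\right) - 16098\right) = 10023 \left(\left(-8836 + 21805\right) - 16098\right) = 10023 \left(12969 - 16098\right) = 10023 \left(-3129\right) = -31361967$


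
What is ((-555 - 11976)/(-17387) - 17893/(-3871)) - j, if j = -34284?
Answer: 2307846872960/67305077 ≈ 34289.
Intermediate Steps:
((-555 - 11976)/(-17387) - 17893/(-3871)) - j = ((-555 - 11976)/(-17387) - 17893/(-3871)) - 1*(-34284) = (-12531*(-1/17387) - 17893*(-1/3871)) + 34284 = (12531/17387 + 17893/3871) + 34284 = 359613092/67305077 + 34284 = 2307846872960/67305077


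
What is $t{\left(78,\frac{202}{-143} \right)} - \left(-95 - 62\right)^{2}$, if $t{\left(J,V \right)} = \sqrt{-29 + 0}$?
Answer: $-24649 + i \sqrt{29} \approx -24649.0 + 5.3852 i$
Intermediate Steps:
$t{\left(J,V \right)} = i \sqrt{29}$ ($t{\left(J,V \right)} = \sqrt{-29} = i \sqrt{29}$)
$t{\left(78,\frac{202}{-143} \right)} - \left(-95 - 62\right)^{2} = i \sqrt{29} - \left(-95 - 62\right)^{2} = i \sqrt{29} - \left(-157\right)^{2} = i \sqrt{29} - 24649 = -24649 + i \sqrt{29}$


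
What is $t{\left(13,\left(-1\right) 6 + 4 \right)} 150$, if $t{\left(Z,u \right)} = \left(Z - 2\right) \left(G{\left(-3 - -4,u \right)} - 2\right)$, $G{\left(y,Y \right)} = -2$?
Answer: $-6600$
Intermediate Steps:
$t{\left(Z,u \right)} = 8 - 4 Z$ ($t{\left(Z,u \right)} = \left(Z - 2\right) \left(-2 - 2\right) = \left(-2 + Z\right) \left(-4\right) = 8 - 4 Z$)
$t{\left(13,\left(-1\right) 6 + 4 \right)} 150 = \left(8 - 52\right) 150 = \left(-44\right) 150 = -6600$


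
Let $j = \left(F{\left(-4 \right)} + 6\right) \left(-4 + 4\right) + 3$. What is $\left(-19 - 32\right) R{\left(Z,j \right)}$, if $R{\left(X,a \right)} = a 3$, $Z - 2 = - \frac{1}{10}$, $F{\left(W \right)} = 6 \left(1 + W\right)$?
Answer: $-459$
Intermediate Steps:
$F{\left(W \right)} = 6 + 6 W$
$j = 3$ ($j = \left(\left(6 + 6 \left(-4\right)\right) + 6\right) \left(-4 + 4\right) + 3 = \left(\left(6 - 24\right) + 6\right) 0 + 3 = \left(-18 + 6\right) 0 + 3 = \left(-12\right) 0 + 3 = 0 + 3 = 3$)
$Z = \frac{19}{10}$ ($Z = 2 - \frac{1}{10} = \frac{19}{10} \approx 1.9$)
$R{\left(X,a \right)} = 3 a$
$\left(-19 - 32\right) R{\left(Z,j \right)} = \left(-19 - 32\right) 3 \cdot 3 = \left(-51\right) 9 = -459$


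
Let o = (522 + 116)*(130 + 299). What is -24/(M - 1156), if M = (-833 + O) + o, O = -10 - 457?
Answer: -12/135623 ≈ -8.8481e-5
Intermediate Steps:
O = -467
o = 273702 (o = 638*429 = 273702)
M = 272402 (M = (-833 - 467) + 273702 = -1300 + 273702 = 272402)
-24/(M - 1156) = -24/(272402 - 1156) = -24/271246 = (1/271246)*(-24) = -12/135623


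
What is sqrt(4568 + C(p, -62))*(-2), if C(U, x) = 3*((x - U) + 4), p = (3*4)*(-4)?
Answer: -2*sqrt(4538) ≈ -134.73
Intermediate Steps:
p = -48 (p = 12*(-4) = -48)
C(U, x) = 12 - 3*U + 3*x (C(U, x) = 3*(4 + x - U) = 12 - 3*U + 3*x)
sqrt(4568 + C(p, -62))*(-2) = sqrt(4568 + (12 - 3*(-48) + 3*(-62)))*(-2) = sqrt(4568 + (12 + 144 - 186))*(-2) = sqrt(4568 - 30)*(-2) = sqrt(4538)*(-2) = -2*sqrt(4538)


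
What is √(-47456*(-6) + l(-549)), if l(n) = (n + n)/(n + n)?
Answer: √284737 ≈ 533.61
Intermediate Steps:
l(n) = 1 (l(n) = (2*n)/((2*n)) = (2*n)*(1/(2*n)) = 1)
√(-47456*(-6) + l(-549)) = √(-47456*(-6) + 1) = √(284736 + 1) = √284737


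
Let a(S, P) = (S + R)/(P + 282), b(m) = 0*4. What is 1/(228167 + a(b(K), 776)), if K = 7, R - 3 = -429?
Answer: 529/120700130 ≈ 4.3828e-6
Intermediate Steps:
R = -426 (R = 3 - 429 = -426)
b(m) = 0
a(S, P) = (-426 + S)/(282 + P) (a(S, P) = (S - 426)/(P + 282) = (-426 + S)/(282 + P))
1/(228167 + a(b(K), 776)) = 1/(228167 + (-426 + 0)/(282 + 776)) = 1/(228167 - 426/1058) = 1/(228167 + (1/1058)*(-426)) = 1/(228167 - 213/529) = 1/(120700130/529) = 529/120700130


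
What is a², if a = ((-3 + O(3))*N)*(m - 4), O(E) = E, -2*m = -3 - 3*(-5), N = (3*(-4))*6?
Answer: 0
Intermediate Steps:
N = -72 (N = -12*6 = -72)
m = -6 (m = -(-3 - 3*(-5))/2 = -(-3 + 15)/2 = -½*12 = -6)
a = 0 (a = ((-3 + 3)*(-72))*(-6 - 4) = (0*(-72))*(-10) = 0*(-10) = 0)
a² = 0² = 0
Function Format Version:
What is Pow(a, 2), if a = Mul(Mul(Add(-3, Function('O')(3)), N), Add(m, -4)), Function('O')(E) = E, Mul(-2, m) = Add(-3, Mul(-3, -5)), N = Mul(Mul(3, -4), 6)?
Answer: 0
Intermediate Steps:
N = -72 (N = Mul(-12, 6) = -72)
m = -6 (m = Mul(Rational(-1, 2), Add(-3, Mul(-3, -5))) = Mul(Rational(-1, 2), Add(-3, 15)) = Mul(Rational(-1, 2), 12) = -6)
a = 0 (a = Mul(Mul(Add(-3, 3), -72), Add(-6, -4)) = Mul(Mul(0, -72), -10) = Mul(0, -10) = 0)
Pow(a, 2) = Pow(0, 2) = 0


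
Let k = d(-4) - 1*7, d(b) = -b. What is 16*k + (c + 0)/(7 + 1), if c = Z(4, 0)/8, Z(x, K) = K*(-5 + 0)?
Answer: -48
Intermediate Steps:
k = -3 (k = -1*(-4) - 1*7 = 4 - 7 = -3)
Z(x, K) = -5*K (Z(x, K) = K*(-5) = -5*K)
c = 0 (c = -5*0/8 = 0*(⅛) = 0)
16*k + (c + 0)/(7 + 1) = 16*(-3) + (0 + 0)/(7 + 1) = -48 + 0/8 = -48 + 0*(⅛) = -48 + 0 = -48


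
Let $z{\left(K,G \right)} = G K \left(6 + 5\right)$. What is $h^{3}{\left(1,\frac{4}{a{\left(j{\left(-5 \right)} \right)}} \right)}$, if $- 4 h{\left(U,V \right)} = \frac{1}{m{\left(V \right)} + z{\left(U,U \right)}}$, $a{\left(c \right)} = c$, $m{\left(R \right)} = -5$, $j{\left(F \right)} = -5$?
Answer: $- \frac{1}{13824} \approx -7.2338 \cdot 10^{-5}$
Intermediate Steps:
$z{\left(K,G \right)} = 11 G K$ ($z{\left(K,G \right)} = G K 11 = G 11 K = 11 G K$)
$h{\left(U,V \right)} = - \frac{1}{4 \left(-5 + 11 U^{2}\right)}$ ($h{\left(U,V \right)} = - \frac{1}{4 \left(-5 + 11 U U\right)} = - \frac{1}{4 \left(-5 + 11 U^{2}\right)}$)
$h^{3}{\left(1,\frac{4}{a{\left(j{\left(-5 \right)} \right)}} \right)} = \left(- \frac{1}{-20 + 44 \cdot 1^{2}}\right)^{3} = \left(- \frac{1}{-20 + 44 \cdot 1}\right)^{3} = \left(- \frac{1}{-20 + 44}\right)^{3} = \left(- \frac{1}{24}\right)^{3} = - \frac{1}{13824}$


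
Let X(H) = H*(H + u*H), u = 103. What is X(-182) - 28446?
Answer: 3416450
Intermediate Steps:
X(H) = 104*H² (X(H) = H*(H + 103*H) = H*(104*H) = 104*H²)
X(-182) - 28446 = 104*(-182)² - 28446 = 104*33124 - 28446 = 3444896 - 28446 = 3416450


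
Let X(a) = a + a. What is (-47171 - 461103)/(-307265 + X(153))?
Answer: 508274/306959 ≈ 1.6558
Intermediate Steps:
X(a) = 2*a
(-47171 - 461103)/(-307265 + X(153)) = (-47171 - 461103)/(-307265 + 2*153) = -508274/(-307265 + 306) = -508274/(-306959) = -508274*(-1/306959) = 508274/306959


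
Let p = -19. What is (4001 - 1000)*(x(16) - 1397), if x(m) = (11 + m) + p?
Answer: -4168389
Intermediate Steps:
x(m) = -8 + m (x(m) = (11 + m) - 19 = -8 + m)
(4001 - 1000)*(x(16) - 1397) = (4001 - 1000)*((-8 + 16) - 1397) = 3001*(8 - 1397) = 3001*(-1389) = -4168389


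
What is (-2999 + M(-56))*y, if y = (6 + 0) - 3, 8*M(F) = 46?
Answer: -35919/4 ≈ -8979.8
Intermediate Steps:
M(F) = 23/4 (M(F) = (⅛)*46 = 23/4)
y = 3 (y = 6 - 3 = 3)
(-2999 + M(-56))*y = (-2999 + 23/4)*3 = -11973/4*3 = -35919/4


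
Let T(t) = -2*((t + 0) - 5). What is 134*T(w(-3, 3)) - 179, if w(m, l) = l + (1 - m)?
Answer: -715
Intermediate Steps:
w(m, l) = 1 + l - m
T(t) = 10 - 2*t (T(t) = -2*(t - 5) = -2*(-5 + t) = 10 - 2*t)
134*T(w(-3, 3)) - 179 = 134*(10 - 2*(1 + 3 - 1*(-3))) - 179 = 134*(10 - 2*(1 + 3 + 3)) - 179 = 134*(10 - 2*7) - 179 = 134*(10 - 14) - 179 = 134*(-4) - 179 = -536 - 179 = -715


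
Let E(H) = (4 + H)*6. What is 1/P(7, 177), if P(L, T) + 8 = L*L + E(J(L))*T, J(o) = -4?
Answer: 1/41 ≈ 0.024390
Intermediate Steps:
E(H) = 24 + 6*H
P(L, T) = -8 + L**2 (P(L, T) = -8 + (L*L + (24 + 6*(-4))*T) = -8 + (L**2 + (24 - 24)*T) = -8 + (L**2 + 0*T) = -8 + (L**2 + 0) = -8 + L**2)
1/P(7, 177) = 1/(-8 + 7**2) = 1/(-8 + 49) = 1/41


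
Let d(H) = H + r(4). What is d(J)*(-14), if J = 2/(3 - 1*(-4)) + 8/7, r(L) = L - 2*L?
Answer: 36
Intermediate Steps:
r(L) = -L
J = 10/7 (J = 2/(3 + 4) + 8*(⅐) = 2/7 + 8/7 = 10/7 ≈ 1.4286)
d(H) = -4 + H (d(H) = H - 1*4 = H - 4 = -4 + H)
d(J)*(-14) = (-4 + 10/7)*(-14) = -18/7*(-14) = 36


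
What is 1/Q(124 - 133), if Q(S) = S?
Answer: -1/9 ≈ -0.11111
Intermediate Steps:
1/Q(124 - 133) = 1/(124 - 133) = 1/(-9) = -1/9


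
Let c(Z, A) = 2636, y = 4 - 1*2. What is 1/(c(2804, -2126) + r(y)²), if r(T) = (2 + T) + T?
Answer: 1/2672 ≈ 0.00037425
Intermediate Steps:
y = 2 (y = 4 - 2 = 2)
r(T) = 2 + 2*T
1/(c(2804, -2126) + r(y)²) = 1/(2636 + (2 + 2*2)²) = 1/(2636 + (2 + 4)²) = 1/(2636 + 6²) = 1/(2636 + 36) = 1/2672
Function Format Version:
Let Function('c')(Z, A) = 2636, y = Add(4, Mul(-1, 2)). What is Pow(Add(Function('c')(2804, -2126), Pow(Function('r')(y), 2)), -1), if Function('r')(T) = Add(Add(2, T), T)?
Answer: Rational(1, 2672) ≈ 0.00037425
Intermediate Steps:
y = 2 (y = Add(4, -2) = 2)
Function('r')(T) = Add(2, Mul(2, T))
Pow(Add(Function('c')(2804, -2126), Pow(Function('r')(y), 2)), -1) = Pow(Add(2636, Pow(Add(2, Mul(2, 2)), 2)), -1) = Pow(Add(2636, Pow(Add(2, 4), 2)), -1) = Pow(Add(2636, Pow(6, 2)), -1) = Pow(Add(2636, 36), -1) = Pow(2672, -1) = Rational(1, 2672)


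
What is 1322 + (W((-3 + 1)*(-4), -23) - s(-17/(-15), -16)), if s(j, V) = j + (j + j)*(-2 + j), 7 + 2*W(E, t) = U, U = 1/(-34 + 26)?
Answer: 4749367/3600 ≈ 1319.3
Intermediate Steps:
U = -⅛ (U = 1/(-8) = -⅛ ≈ -0.12500)
W(E, t) = -57/16 (W(E, t) = -7/2 + (½)*(-⅛) = -7/2 - 1/16 = -57/16)
s(j, V) = j + 2*j*(-2 + j) (s(j, V) = j + (2*j)*(-2 + j) = j + 2*j*(-2 + j))
1322 + (W((-3 + 1)*(-4), -23) - s(-17/(-15), -16)) = 1322 + (-57/16 - (-17/(-15))*(-3 + 2*(-17/(-15)))) = 1322 + (-57/16 - (-17*(-1/15))*(-3 + 2*(-17*(-1/15)))) = 1322 + (-57/16 - 17*(-3 + 2*(17/15))/15) = 1322 + (-57/16 - 17*(-3 + 34/15)/15) = 1322 + (-57/16 - 17*(-11)/(15*15)) = 1322 + (-57/16 - 1*(-187/225)) = 1322 + (-57/16 + 187/225) = 1322 - 9833/3600 = 4749367/3600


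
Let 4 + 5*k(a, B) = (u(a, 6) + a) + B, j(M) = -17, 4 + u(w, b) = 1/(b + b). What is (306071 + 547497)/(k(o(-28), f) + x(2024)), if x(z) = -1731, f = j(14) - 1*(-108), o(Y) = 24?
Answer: -10242816/20515 ≈ -499.28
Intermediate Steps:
u(w, b) = -4 + 1/(2*b) (u(w, b) = -4 + 1/(b + b) = -4 + 1/(2*b))
f = 91 (f = -17 - 1*(-108) = -17 + 108 = 91)
k(a, B) = -19/12 + B/5 + a/5 (k(a, B) = -⅘ + (((-4 + (½)/6) + a) + B)/5 = -⅘ + (((-4 + (½)*(⅙)) + a) + B)/5 = -⅘ + (((-4 + 1/12) + a) + B)/5 = -⅘ + ((-47/12 + a) + B)/5 = -⅘ + (-47/12 + B + a)/5 = -⅘ + (-47/60 + B/5 + a/5) = -19/12 + B/5 + a/5)
(306071 + 547497)/(k(o(-28), f) + x(2024)) = (306071 + 547497)/((-19/12 + (⅕)*91 + (⅕)*24) - 1731) = 853568/((-19/12 + 91/5 + 24/5) - 1731) = 853568/(257/12 - 1731) = 853568/(-20515/12) = 853568*(-12/20515) = -10242816/20515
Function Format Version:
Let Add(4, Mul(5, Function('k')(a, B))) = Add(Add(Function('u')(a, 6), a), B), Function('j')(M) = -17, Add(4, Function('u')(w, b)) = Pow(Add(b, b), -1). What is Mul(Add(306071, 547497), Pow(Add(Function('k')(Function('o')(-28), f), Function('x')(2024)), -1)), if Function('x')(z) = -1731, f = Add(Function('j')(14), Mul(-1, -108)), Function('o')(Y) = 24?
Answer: Rational(-10242816, 20515) ≈ -499.28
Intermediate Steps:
Function('u')(w, b) = Add(-4, Mul(Rational(1, 2), Pow(b, -1))) (Function('u')(w, b) = Add(-4, Pow(Add(b, b), -1)) = Add(-4, Pow(Mul(2, b), -1)) = Add(-4, Mul(Rational(1, 2), Pow(b, -1))))
f = 91 (f = Add(-17, Mul(-1, -108)) = Add(-17, 108) = 91)
Function('k')(a, B) = Add(Rational(-19, 12), Mul(Rational(1, 5), B), Mul(Rational(1, 5), a)) (Function('k')(a, B) = Add(Rational(-4, 5), Mul(Rational(1, 5), Add(Add(Add(-4, Mul(Rational(1, 2), Pow(6, -1))), a), B))) = Add(Rational(-4, 5), Mul(Rational(1, 5), Add(Add(Add(-4, Mul(Rational(1, 2), Rational(1, 6))), a), B))) = Add(Rational(-4, 5), Mul(Rational(1, 5), Add(Add(Add(-4, Rational(1, 12)), a), B))) = Add(Rational(-4, 5), Mul(Rational(1, 5), Add(Add(Rational(-47, 12), a), B))) = Add(Rational(-4, 5), Mul(Rational(1, 5), Add(Rational(-47, 12), B, a))) = Add(Rational(-4, 5), Add(Rational(-47, 60), Mul(Rational(1, 5), B), Mul(Rational(1, 5), a))) = Add(Rational(-19, 12), Mul(Rational(1, 5), B), Mul(Rational(1, 5), a)))
Mul(Add(306071, 547497), Pow(Add(Function('k')(Function('o')(-28), f), Function('x')(2024)), -1)) = Mul(Add(306071, 547497), Pow(Add(Add(Rational(-19, 12), Mul(Rational(1, 5), 91), Mul(Rational(1, 5), 24)), -1731), -1)) = Mul(853568, Pow(Add(Add(Rational(-19, 12), Rational(91, 5), Rational(24, 5)), -1731), -1)) = Mul(853568, Pow(Add(Rational(257, 12), -1731), -1)) = Mul(853568, Pow(Rational(-20515, 12), -1)) = Mul(853568, Rational(-12, 20515)) = Rational(-10242816, 20515)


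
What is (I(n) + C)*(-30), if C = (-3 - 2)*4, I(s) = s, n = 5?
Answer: 450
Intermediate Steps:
C = -20 (C = -5*4 = -20)
(I(n) + C)*(-30) = (5 - 20)*(-30) = -15*(-30) = 450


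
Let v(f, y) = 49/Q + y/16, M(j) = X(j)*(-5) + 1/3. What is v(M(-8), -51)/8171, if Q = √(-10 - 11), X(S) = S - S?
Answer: -51/130736 - 7*I*√21/24513 ≈ -0.0003901 - 0.0013086*I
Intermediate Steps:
X(S) = 0
Q = I*√21 (Q = √(-21) = I*√21 ≈ 4.5826*I)
M(j) = ⅓ (M(j) = 0*(-5) + 1/3 = 0 + 1*(⅓) = 0 + ⅓ = ⅓)
v(f, y) = y/16 - 7*I*√21/3 (v(f, y) = 49/((I*√21)) + y/16 = 49*(-I*√21/21) + y*(1/16) = -7*I*√21/3 + y/16 = y/16 - 7*I*√21/3)
v(M(-8), -51)/8171 = ((1/16)*(-51) - 7*I*√21/3)/8171 = (-51/16 - 7*I*√21/3)*(1/8171) = -51/130736 - 7*I*√21/24513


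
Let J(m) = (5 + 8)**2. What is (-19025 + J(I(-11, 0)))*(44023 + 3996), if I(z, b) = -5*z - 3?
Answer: -905446264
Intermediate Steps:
I(z, b) = -3 - 5*z
J(m) = 169 (J(m) = 13**2 = 169)
(-19025 + J(I(-11, 0)))*(44023 + 3996) = (-19025 + 169)*(44023 + 3996) = -18856*48019 = -905446264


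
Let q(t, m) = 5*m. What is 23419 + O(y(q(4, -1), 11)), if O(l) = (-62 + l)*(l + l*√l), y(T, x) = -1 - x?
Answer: 24307 + 1776*I*√3 ≈ 24307.0 + 3076.1*I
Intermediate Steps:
O(l) = (-62 + l)*(l + l^(3/2))
23419 + O(y(q(4, -1), 11)) = 23419 + ((-1 - 1*11)² + (-1 - 1*11)^(5/2) - 62*(-1 - 1*11) - 62*(-1 - 1*11)^(3/2)) = 23419 + ((-1 - 11)² + (-1 - 11)^(5/2) - 62*(-1 - 11) - 62*(-1 - 11)^(3/2)) = 23419 + ((-12)² + (-12)^(5/2) - 62*(-12) - (-1488)*I*√3) = 23419 + (144 + 288*I*√3 + 744 - (-1488)*I*√3) = 23419 + (144 + 288*I*√3 + 744 + 1488*I*√3) = 23419 + (888 + 1776*I*√3) = 24307 + 1776*I*√3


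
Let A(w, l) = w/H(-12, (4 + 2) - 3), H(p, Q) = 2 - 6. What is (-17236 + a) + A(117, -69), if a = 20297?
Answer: 12127/4 ≈ 3031.8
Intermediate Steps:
H(p, Q) = -4
A(w, l) = -w/4 (A(w, l) = w/(-4) = w*(-¼) = -w/4)
(-17236 + a) + A(117, -69) = (-17236 + 20297) - ¼*117 = 3061 - 117/4 = 12127/4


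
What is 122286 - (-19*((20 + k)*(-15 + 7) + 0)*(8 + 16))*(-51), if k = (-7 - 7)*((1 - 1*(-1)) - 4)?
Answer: 9052590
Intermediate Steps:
k = 28 (k = -14*((1 + 1) - 4) = -14*(2 - 4) = -14*(-2) = 28)
122286 - (-19*((20 + k)*(-15 + 7) + 0)*(8 + 16))*(-51) = 122286 - (-19*((20 + 28)*(-15 + 7) + 0)*(8 + 16))*(-51) = 122286 - (-19*(48*(-8) + 0)*24)*(-51) = 122286 - (-19*(-384 + 0)*24)*(-51) = 122286 - (-(-7296)*24)*(-51) = 122286 - (-19*(-9216))*(-51) = 122286 - 175104*(-51) = 122286 - 1*(-8930304) = 122286 + 8930304 = 9052590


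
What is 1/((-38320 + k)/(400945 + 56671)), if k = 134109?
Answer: 457616/95789 ≈ 4.7773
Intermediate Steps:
1/((-38320 + k)/(400945 + 56671)) = 1/((-38320 + 134109)/(400945 + 56671)) = 1/(95789/457616) = 457616/95789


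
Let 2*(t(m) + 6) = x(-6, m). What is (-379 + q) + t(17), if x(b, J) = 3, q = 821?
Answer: 875/2 ≈ 437.50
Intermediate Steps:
t(m) = -9/2 (t(m) = -6 + (½)*3 = -6 + 3/2 = -9/2)
(-379 + q) + t(17) = (-379 + 821) - 9/2 = 442 - 9/2 = 875/2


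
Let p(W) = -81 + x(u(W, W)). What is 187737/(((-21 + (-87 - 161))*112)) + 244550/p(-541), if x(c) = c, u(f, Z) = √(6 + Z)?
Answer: -74765522019/26723536 - 122275*I*√535/3548 ≈ -2797.7 - 797.13*I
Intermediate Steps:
p(W) = -81 + √(6 + W)
187737/(((-21 + (-87 - 161))*112)) + 244550/p(-541) = 187737/(((-21 + (-87 - 161))*112)) + 244550/(-81 + √(6 - 541)) = 187737/(((-21 - 248)*112)) + 244550/(-81 + √(-535)) = 187737/((-269*112)) + 244550/(-81 + I*√535) = 187737/(-30128) + 244550/(-81 + I*√535) = 187737*(-1/30128) + 244550/(-81 + I*√535) = -187737/30128 + 244550/(-81 + I*√535)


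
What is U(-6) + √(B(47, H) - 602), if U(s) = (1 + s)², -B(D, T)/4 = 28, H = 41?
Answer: 25 + I*√714 ≈ 25.0 + 26.721*I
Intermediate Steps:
B(D, T) = -112 (B(D, T) = -4*28 = -112)
U(-6) + √(B(47, H) - 602) = (1 - 6)² + √(-112 - 602) = (-5)² + √(-714) = 25 + I*√714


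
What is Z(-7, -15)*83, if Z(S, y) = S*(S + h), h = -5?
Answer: 6972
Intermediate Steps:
Z(S, y) = S*(-5 + S) (Z(S, y) = S*(S - 5) = S*(-5 + S))
Z(-7, -15)*83 = -7*(-5 - 7)*83 = -7*(-12)*83 = 84*83 = 6972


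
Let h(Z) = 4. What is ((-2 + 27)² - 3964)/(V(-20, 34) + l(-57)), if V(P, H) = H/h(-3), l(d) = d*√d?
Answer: -113526/741061 - 761292*I*√57/741061 ≈ -0.15319 - 7.7559*I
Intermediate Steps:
l(d) = d^(3/2)
V(P, H) = H/4
((-2 + 27)² - 3964)/(V(-20, 34) + l(-57)) = ((-2 + 27)² - 3964)/((¼)*34 + (-57)^(3/2)) = (25² - 3964)/(17/2 - 57*I*√57) = (625 - 3964)/(17/2 - 57*I*√57) = -3339/(17/2 - 57*I*√57)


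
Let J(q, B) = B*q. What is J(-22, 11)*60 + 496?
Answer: -14024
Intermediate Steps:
J(-22, 11)*60 + 496 = (11*(-22))*60 + 496 = -242*60 + 496 = -14520 + 496 = -14024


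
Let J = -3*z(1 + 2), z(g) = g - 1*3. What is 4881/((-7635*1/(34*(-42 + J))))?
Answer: 2323356/2545 ≈ 912.91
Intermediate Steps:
z(g) = -3 + g (z(g) = g - 3 = -3 + g)
J = 0 (J = -3*(-3 + (1 + 2)) = -3*(-3 + 3) = -3*0 = 0)
4881/((-7635*1/(34*(-42 + J)))) = 4881/((-7635*1/(34*(-42 + 0)))) = 4881/((-7635/((-42*34)))) = 4881/((-7635/(-1428))) = 4881/((-7635*(-1/1428))) = 4881/(2545/476) = 4881*(476/2545) = 2323356/2545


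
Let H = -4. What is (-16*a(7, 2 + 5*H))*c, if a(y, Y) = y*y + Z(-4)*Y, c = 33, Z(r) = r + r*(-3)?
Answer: 50160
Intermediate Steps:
Z(r) = -2*r (Z(r) = r - 3*r = -2*r)
a(y, Y) = y**2 + 8*Y (a(y, Y) = y*y + (-2*(-4))*Y = y**2 + 8*Y)
(-16*a(7, 2 + 5*H))*c = -16*(7**2 + 8*(2 + 5*(-4)))*33 = -16*(49 + 8*(2 - 20))*33 = -16*(49 + 8*(-18))*33 = -16*(49 - 144)*33 = -16*(-95)*33 = 1520*33 = 50160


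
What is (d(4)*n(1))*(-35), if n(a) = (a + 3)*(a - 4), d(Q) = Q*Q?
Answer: 6720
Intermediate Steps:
d(Q) = Q²
n(a) = (-4 + a)*(3 + a) (n(a) = (3 + a)*(-4 + a) = (-4 + a)*(3 + a))
(d(4)*n(1))*(-35) = (4²*(-12 + 1² - 1*1))*(-35) = (16*(-12 + 1 - 1))*(-35) = (16*(-12))*(-35) = -192*(-35) = 6720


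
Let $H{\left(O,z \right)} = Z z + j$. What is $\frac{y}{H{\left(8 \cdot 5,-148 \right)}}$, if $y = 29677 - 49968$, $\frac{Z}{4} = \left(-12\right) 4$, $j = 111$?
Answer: $- \frac{20291}{28527} \approx -0.71129$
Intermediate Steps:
$Z = -192$ ($Z = 4 \left(\left(-12\right) 4\right) = 4 \left(-48\right) = -192$)
$H{\left(O,z \right)} = 111 - 192 z$ ($H{\left(O,z \right)} = - 192 z + 111 = 111 - 192 z$)
$y = -20291$ ($y = 29677 - 49968 = -20291$)
$\frac{y}{H{\left(8 \cdot 5,-148 \right)}} = - \frac{20291}{111 - -28416} = - \frac{20291}{111 + 28416} = - \frac{20291}{28527}$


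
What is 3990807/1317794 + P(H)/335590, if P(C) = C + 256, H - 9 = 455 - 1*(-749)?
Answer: 335302690129/110559622115 ≈ 3.0328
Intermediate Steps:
H = 1213 (H = 9 + (455 - 1*(-749)) = 9 + (455 + 749) = 9 + 1204 = 1213)
P(C) = 256 + C
3990807/1317794 + P(H)/335590 = 3990807/1317794 + (256 + 1213)/335590 = 3990807*(1/1317794) + 1469*(1/335590) = 3990807/1317794 + 1469/335590 = 335302690129/110559622115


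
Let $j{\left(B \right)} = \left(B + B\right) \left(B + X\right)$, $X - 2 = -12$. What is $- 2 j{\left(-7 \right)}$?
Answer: $-476$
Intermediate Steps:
$X = -10$ ($X = 2 - 12 = -10$)
$j{\left(B \right)} = 2 B \left(-10 + B\right)$ ($j{\left(B \right)} = \left(B + B\right) \left(B - 10\right) = 2 B \left(-10 + B\right)$)
$- 2 j{\left(-7 \right)} = - 2 \cdot 2 \left(-7\right) \left(-10 - 7\right) = - 2 \cdot 2 \left(-7\right) \left(-17\right) = \left(-2\right) 238 = -476$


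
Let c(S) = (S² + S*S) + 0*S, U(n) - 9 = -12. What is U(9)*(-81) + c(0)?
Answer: 243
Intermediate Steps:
U(n) = -3 (U(n) = 9 - 12 = -3)
c(S) = 2*S² (c(S) = (S² + S²) + 0 = 2*S² + 0 = 2*S²)
U(9)*(-81) + c(0) = -3*(-81) + 2*0² = 243 + 2*0 = 243 + 0 = 243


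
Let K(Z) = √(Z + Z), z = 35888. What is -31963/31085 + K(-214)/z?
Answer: -31963/31085 + I*√107/17944 ≈ -1.0282 + 0.00057646*I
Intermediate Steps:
K(Z) = √2*√Z (K(Z) = √(2*Z) = √2*√Z)
-31963/31085 + K(-214)/z = -31963/31085 + (√2*√(-214))/35888 = -31963*1/31085 + (√2*(I*√214))*(1/35888) = -31963/31085 + (2*I*√107)*(1/35888) = -31963/31085 + I*√107/17944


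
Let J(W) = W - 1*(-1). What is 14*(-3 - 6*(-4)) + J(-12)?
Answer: 283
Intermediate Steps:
J(W) = 1 + W (J(W) = W + 1 = 1 + W)
14*(-3 - 6*(-4)) + J(-12) = 14*(-3 - 6*(-4)) + (1 - 12) = 14*(-3 + 24) - 11 = 14*21 - 11 = 294 - 11 = 283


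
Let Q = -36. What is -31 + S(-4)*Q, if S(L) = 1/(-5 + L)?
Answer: -27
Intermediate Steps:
-31 + S(-4)*Q = -31 - 36/(-5 - 4) = -31 - 36/(-9) = -31 - ⅑*(-36) = -31 + 4 = -27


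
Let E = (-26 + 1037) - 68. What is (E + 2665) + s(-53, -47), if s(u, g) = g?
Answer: 3561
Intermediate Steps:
E = 943 (E = 1011 - 68 = 943)
(E + 2665) + s(-53, -47) = (943 + 2665) - 47 = 3608 - 47 = 3561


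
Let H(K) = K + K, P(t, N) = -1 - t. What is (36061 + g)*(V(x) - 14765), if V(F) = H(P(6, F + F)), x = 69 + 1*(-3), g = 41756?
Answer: -1150057443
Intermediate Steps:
H(K) = 2*K
x = 66 (x = 69 - 3 = 66)
V(F) = -14 (V(F) = 2*(-1 - 1*6) = 2*(-1 - 6) = 2*(-7) = -14)
(36061 + g)*(V(x) - 14765) = (36061 + 41756)*(-14 - 14765) = 77817*(-14779) = -1150057443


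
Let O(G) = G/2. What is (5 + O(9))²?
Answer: 361/4 ≈ 90.250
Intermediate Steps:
O(G) = G/2 (O(G) = G*(½) = G/2)
(5 + O(9))² = (5 + (½)*9)² = (5 + 9/2)² = (19/2)² = 361/4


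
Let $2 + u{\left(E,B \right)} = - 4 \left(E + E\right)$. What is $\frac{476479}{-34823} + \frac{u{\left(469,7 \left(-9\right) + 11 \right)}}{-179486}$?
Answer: $- \frac{42695292126}{3125120489} \approx -13.662$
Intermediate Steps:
$u{\left(E,B \right)} = -2 - 8 E$ ($u{\left(E,B \right)} = -2 - 4 \left(E + E\right) = -2 - 4 \cdot 2 E = -2 - 8 E$)
$\frac{476479}{-34823} + \frac{u{\left(469,7 \left(-9\right) + 11 \right)}}{-179486} = \frac{476479}{-34823} + \frac{-2 - 3752}{-179486} = 476479 \left(- \frac{1}{34823}\right) + \left(-2 - 3752\right) \left(- \frac{1}{179486}\right) = - \frac{476479}{34823} - - \frac{1877}{89743} = - \frac{476479}{34823} + \frac{1877}{89743} = - \frac{42695292126}{3125120489}$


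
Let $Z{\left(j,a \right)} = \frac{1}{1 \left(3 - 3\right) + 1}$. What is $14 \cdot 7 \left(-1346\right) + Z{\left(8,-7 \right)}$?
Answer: $-131907$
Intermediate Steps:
$Z{\left(j,a \right)} = 1$ ($Z{\left(j,a \right)} = \frac{1}{1 \cdot 0 + 1} = \frac{1}{0 + 1} = 1^{-1} = 1$)
$14 \cdot 7 \left(-1346\right) + Z{\left(8,-7 \right)} = 14 \cdot 7 \left(-1346\right) + 1 = 98 \left(-1346\right) + 1 = -131908 + 1 = -131907$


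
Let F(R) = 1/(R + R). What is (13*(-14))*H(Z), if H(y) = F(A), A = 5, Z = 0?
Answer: -91/5 ≈ -18.200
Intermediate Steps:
F(R) = 1/(2*R)
H(y) = ⅒ (H(y) = (½)/5 = (½)*(⅕) = ⅒)
(13*(-14))*H(Z) = (13*(-14))*(⅒) = -182*⅒ = -91/5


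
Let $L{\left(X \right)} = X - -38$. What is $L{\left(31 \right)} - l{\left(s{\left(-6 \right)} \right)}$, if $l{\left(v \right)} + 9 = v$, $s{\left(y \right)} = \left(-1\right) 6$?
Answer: $84$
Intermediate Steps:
$L{\left(X \right)} = 38 + X$ ($L{\left(X \right)} = X + 38 = 38 + X$)
$s{\left(y \right)} = -6$
$l{\left(v \right)} = -9 + v$
$L{\left(31 \right)} - l{\left(s{\left(-6 \right)} \right)} = \left(38 + 31\right) - \left(-9 - 6\right) = 69 - -15 = 69 + 15 = 84$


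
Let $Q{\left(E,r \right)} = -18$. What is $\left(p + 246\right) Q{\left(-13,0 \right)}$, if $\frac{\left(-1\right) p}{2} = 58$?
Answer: $-2340$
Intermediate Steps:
$p = -116$ ($p = \left(-2\right) 58 = -116$)
$\left(p + 246\right) Q{\left(-13,0 \right)} = \left(-116 + 246\right) \left(-18\right) = 130 \left(-18\right) = -2340$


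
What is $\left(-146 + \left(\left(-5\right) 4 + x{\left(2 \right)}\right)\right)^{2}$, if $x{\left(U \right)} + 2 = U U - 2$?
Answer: $27556$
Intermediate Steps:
$x{\left(U \right)} = -4 + U^{2}$ ($x{\left(U \right)} = -2 + \left(U U - 2\right) = -2 + \left(U^{2} - 2\right) = -2 + \left(-2 + U^{2}\right) = -4 + U^{2}$)
$\left(-146 + \left(\left(-5\right) 4 + x{\left(2 \right)}\right)\right)^{2} = \left(-146 - \left(24 - 4\right)\right)^{2} = \left(-146 + \left(-20 + \left(-4 + 4\right)\right)\right)^{2} = \left(-146 + \left(-20 + 0\right)\right)^{2} = \left(-146 - 20\right)^{2} = \left(-166\right)^{2} = 27556$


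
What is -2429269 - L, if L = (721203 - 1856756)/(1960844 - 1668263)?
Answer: -24508855784/10089 ≈ -2.4293e+6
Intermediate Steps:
L = -39157/10089 (L = -1135553/292581 = -1135553*1/292581 = -39157/10089 ≈ -3.8812)
-2429269 - L = -2429269 - 1*(-39157/10089) = -2429269 + 39157/10089 = -24508855784/10089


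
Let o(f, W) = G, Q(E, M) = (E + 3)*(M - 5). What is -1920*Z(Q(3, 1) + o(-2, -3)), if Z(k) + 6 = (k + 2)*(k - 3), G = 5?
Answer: -706560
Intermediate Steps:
Q(E, M) = (-5 + M)*(3 + E) (Q(E, M) = (3 + E)*(-5 + M) = (-5 + M)*(3 + E))
o(f, W) = 5
Z(k) = -6 + (-3 + k)*(2 + k) (Z(k) = -6 + (k + 2)*(k - 3) = -6 + (2 + k)*(-3 + k) = -6 + (-3 + k)*(2 + k))
-1920*Z(Q(3, 1) + o(-2, -3)) = -1920*(-12 + ((-15 - 5*3 + 3*1 + 3*1) + 5)² - ((-15 - 5*3 + 3*1 + 3*1) + 5)) = -1920*(-12 + ((-15 - 15 + 3 + 3) + 5)² - ((-15 - 15 + 3 + 3) + 5)) = -1920*(-12 + (-24 + 5)² - (-24 + 5)) = -1920*(-12 + (-19)² - 1*(-19)) = -1920*(-12 + 361 + 19) = -1920*368 = -706560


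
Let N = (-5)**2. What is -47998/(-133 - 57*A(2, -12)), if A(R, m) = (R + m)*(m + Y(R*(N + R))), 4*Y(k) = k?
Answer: -23999/361 ≈ -66.479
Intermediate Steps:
N = 25
Y(k) = k/4
A(R, m) = (R + m)*(m + R*(25 + R)/4) (A(R, m) = (R + m)*(m + (R*(25 + R))/4) = (R + m)*(m + R*(25 + R)/4))
-47998/(-133 - 57*A(2, -12)) = -47998/(-133 - 57*((-12)**2 + 2*(-12) + (1/4)*2**2*(25 + 2) + (1/4)*2*(-12)*(25 + 2))) = -47998/(-133 - 57*(144 - 24 + (1/4)*4*27 + (1/4)*2*(-12)*27)) = -47998/(-133 - 57*(144 - 24 + 27 - 162)) = -47998/(-133 - 57*(-15)) = -47998/(-133 + 855) = -47998/722 = -47998*1/722 = -23999/361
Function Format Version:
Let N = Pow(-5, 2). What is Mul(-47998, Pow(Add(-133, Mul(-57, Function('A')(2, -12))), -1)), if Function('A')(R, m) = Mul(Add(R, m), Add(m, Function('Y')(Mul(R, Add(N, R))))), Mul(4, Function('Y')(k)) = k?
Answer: Rational(-23999, 361) ≈ -66.479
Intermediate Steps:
N = 25
Function('Y')(k) = Mul(Rational(1, 4), k)
Function('A')(R, m) = Mul(Add(R, m), Add(m, Mul(Rational(1, 4), R, Add(25, R)))) (Function('A')(R, m) = Mul(Add(R, m), Add(m, Mul(Rational(1, 4), Mul(R, Add(25, R))))) = Mul(Add(R, m), Add(m, Mul(Rational(1, 4), R, Add(25, R)))))
Mul(-47998, Pow(Add(-133, Mul(-57, Function('A')(2, -12))), -1)) = Mul(-47998, Pow(Add(-133, Mul(-57, Add(Pow(-12, 2), Mul(2, -12), Mul(Rational(1, 4), Pow(2, 2), Add(25, 2)), Mul(Rational(1, 4), 2, -12, Add(25, 2))))), -1)) = Mul(-47998, Pow(Add(-133, Mul(-57, Add(144, -24, Mul(Rational(1, 4), 4, 27), Mul(Rational(1, 4), 2, -12, 27)))), -1)) = Mul(-47998, Pow(Add(-133, Mul(-57, Add(144, -24, 27, -162))), -1)) = Mul(-47998, Pow(Add(-133, Mul(-57, -15)), -1)) = Mul(-47998, Pow(Add(-133, 855), -1)) = Mul(-47998, Pow(722, -1)) = Mul(-47998, Rational(1, 722)) = Rational(-23999, 361)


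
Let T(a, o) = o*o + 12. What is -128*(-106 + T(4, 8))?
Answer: 3840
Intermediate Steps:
T(a, o) = 12 + o² (T(a, o) = o² + 12 = 12 + o²)
-128*(-106 + T(4, 8)) = -128*(-106 + (12 + 8²)) = -128*(-106 + (12 + 64)) = -128*(-106 + 76) = -128*(-30) = 3840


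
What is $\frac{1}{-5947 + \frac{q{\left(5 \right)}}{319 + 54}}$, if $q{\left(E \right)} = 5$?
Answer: $- \frac{373}{2218226} \approx -0.00016815$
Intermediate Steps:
$\frac{1}{-5947 + \frac{q{\left(5 \right)}}{319 + 54}} = \frac{1}{-5947 + \frac{1}{319 + 54} \cdot 5} = \frac{1}{-5947 + \frac{1}{373} \cdot 5} = \frac{1}{-5947 + \frac{5}{373}} = \frac{1}{- \frac{2218226}{373}} = - \frac{373}{2218226}$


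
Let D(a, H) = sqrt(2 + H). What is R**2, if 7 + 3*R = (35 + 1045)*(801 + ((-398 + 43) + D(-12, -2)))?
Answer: 232008878929/9 ≈ 2.5779e+10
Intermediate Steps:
R = 481673/3 (R = -7/3 + ((35 + 1045)*(801 + ((-398 + 43) + sqrt(2 - 2))))/3 = -7/3 + (1080*(801 + (-355 + sqrt(0))))/3 = -7/3 + (1080*(801 + (-355 + 0)))/3 = -7/3 + (1080*(801 - 355))/3 = -7/3 + (1080*446)/3 = -7/3 + (1/3)*481680 = -7/3 + 160560 = 481673/3 ≈ 1.6056e+5)
R**2 = (481673/3)**2 = 232008878929/9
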